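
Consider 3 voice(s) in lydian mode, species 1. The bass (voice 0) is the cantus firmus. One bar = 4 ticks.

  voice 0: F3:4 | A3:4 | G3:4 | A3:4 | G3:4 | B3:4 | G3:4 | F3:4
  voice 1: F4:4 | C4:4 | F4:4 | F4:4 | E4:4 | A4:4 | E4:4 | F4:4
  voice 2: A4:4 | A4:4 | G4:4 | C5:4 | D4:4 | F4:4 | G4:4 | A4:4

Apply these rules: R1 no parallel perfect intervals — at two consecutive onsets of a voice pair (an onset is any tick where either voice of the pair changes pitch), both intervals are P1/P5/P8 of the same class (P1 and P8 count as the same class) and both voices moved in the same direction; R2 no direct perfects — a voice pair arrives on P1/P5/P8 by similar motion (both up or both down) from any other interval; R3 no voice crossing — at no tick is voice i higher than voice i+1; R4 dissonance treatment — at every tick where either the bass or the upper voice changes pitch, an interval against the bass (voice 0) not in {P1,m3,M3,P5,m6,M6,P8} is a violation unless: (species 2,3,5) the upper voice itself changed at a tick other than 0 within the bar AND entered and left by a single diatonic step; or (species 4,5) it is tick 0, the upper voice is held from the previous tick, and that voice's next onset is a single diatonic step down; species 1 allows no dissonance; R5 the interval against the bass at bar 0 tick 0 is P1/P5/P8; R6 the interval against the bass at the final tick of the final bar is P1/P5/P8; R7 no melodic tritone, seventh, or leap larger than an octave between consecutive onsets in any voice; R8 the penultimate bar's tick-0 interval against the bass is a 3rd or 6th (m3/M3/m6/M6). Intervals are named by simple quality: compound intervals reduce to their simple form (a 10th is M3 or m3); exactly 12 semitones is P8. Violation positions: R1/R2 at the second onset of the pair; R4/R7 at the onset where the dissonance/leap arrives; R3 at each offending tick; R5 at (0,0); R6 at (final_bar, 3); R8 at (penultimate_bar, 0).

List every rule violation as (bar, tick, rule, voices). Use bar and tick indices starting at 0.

(0, 0, R5, (0, 2))
(2, 0, R1, (0, 2))
(2, 0, R4, (0, 1))
(4, 0, R2, (0, 2))
(4, 0, R3, (1, 2))
(4, 0, R7, (2,))
(4, 1, R3, (1, 2))
(4, 2, R3, (1, 2))
(4, 3, R3, (1, 2))
(5, 0, R3, (1, 2))
(5, 0, R4, (0, 1))
(5, 0, R4, (0, 2))
(5, 1, R3, (1, 2))
(5, 2, R3, (1, 2))
(5, 3, R3, (1, 2))
(6, 0, R8, (0, 2))
(7, 3, R6, (0, 2))

bar 0: v0=F3 v1=F4 v2=A4 downbeat M3
bar 1: v0=A3 v1=C4 v2=A4 downbeat P8
bar 2: v0=G3 v1=F4 v2=G4 downbeat P8
bar 3: v0=A3 v1=F4 v2=C5 downbeat m3
bar 4: v0=G3 v1=E4 v2=D4 downbeat P5
bar 5: v0=B3 v1=A4 v2=F4 downbeat TT
bar 6: v0=G3 v1=E4 v2=G4 downbeat P8
bar 7: v0=F3 v1=F4 v2=A4 downbeat M3
  -> R5 @ bar 0 tick 0 v(0, 2): opens on M3
  -> R1 @ bar 2 tick 0 v(0, 2): A3/A4 P8 -> G3/G4 P8 similar
  -> R4 @ bar 2 tick 0 v(0, 1): G3/F4 m7 untreated
  -> R2 @ bar 4 tick 0 v(0, 2): A3/C5 m3 -> G3/D4 P5 similar
  -> R3 @ bar 4 tick 0 v(1, 2): E4 above D4
  -> R7 @ bar 4 tick 0 v(2,): C5->D4 leap 10st
  -> R3 @ bar 4 tick 1 v(1, 2): E4 above D4
  -> R3 @ bar 4 tick 2 v(1, 2): E4 above D4
  -> R3 @ bar 4 tick 3 v(1, 2): E4 above D4
  -> R3 @ bar 5 tick 0 v(1, 2): A4 above F4
  -> R4 @ bar 5 tick 0 v(0, 1): B3/A4 m7 untreated
  -> R4 @ bar 5 tick 0 v(0, 2): B3/F4 TT untreated
  -> R3 @ bar 5 tick 1 v(1, 2): A4 above F4
  -> R3 @ bar 5 tick 2 v(1, 2): A4 above F4
  -> R3 @ bar 5 tick 3 v(1, 2): A4 above F4
  -> R8 @ bar 6 tick 0 v(0, 2): penult P8 not 3rd/6th
  -> R6 @ bar 7 tick 3 v(0, 2): closes on M3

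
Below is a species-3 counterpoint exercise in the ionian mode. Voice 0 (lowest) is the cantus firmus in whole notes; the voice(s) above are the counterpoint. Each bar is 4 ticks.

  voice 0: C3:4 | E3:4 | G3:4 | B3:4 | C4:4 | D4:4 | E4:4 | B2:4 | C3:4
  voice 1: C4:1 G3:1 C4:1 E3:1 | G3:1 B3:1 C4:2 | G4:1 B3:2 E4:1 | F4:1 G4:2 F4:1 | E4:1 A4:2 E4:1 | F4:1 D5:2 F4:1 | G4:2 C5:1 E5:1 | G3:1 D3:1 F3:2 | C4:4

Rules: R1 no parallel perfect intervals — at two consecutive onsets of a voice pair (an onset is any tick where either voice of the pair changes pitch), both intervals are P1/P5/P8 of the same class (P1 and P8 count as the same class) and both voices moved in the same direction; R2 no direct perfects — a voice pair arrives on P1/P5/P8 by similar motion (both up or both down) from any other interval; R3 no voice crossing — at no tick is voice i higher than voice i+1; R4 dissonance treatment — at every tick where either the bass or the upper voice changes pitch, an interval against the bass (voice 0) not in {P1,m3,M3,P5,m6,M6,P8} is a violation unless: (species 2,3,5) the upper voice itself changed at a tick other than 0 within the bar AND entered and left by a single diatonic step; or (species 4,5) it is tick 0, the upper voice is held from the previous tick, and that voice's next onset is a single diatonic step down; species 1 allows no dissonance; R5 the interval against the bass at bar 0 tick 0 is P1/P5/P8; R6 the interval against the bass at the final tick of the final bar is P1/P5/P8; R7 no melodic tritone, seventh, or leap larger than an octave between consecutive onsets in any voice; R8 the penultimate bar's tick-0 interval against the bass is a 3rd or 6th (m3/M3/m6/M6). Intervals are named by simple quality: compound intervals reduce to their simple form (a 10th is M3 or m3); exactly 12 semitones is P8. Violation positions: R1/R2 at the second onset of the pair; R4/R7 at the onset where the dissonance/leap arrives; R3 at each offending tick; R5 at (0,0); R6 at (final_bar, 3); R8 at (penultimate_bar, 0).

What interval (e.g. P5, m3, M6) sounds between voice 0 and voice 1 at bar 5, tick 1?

P8

voice 0=D4 voice 1=D5 -> P8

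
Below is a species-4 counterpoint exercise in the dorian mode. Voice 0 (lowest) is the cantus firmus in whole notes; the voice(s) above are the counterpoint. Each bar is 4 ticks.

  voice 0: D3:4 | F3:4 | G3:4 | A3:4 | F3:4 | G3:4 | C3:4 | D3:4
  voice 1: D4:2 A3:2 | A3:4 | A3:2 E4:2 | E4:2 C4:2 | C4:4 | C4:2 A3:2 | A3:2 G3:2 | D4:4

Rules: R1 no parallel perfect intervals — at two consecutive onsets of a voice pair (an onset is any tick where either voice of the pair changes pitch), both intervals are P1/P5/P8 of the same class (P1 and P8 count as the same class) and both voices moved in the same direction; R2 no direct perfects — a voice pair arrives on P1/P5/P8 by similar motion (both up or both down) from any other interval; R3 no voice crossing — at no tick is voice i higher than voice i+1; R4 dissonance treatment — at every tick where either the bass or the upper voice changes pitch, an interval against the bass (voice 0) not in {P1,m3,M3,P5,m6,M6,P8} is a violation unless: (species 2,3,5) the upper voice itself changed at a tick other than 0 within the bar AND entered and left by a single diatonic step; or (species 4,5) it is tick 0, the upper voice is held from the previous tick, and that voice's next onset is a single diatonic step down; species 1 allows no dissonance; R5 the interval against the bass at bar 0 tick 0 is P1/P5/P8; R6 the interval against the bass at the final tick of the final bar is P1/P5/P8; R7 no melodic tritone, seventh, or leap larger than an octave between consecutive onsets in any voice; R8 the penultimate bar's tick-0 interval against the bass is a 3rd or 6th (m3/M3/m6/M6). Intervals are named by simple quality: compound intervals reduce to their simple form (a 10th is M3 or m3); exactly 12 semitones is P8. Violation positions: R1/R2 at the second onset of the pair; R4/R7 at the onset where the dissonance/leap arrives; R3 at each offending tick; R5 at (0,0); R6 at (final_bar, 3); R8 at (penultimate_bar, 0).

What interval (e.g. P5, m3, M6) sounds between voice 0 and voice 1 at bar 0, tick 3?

voice 0=D3 voice 1=A3 -> P5

P5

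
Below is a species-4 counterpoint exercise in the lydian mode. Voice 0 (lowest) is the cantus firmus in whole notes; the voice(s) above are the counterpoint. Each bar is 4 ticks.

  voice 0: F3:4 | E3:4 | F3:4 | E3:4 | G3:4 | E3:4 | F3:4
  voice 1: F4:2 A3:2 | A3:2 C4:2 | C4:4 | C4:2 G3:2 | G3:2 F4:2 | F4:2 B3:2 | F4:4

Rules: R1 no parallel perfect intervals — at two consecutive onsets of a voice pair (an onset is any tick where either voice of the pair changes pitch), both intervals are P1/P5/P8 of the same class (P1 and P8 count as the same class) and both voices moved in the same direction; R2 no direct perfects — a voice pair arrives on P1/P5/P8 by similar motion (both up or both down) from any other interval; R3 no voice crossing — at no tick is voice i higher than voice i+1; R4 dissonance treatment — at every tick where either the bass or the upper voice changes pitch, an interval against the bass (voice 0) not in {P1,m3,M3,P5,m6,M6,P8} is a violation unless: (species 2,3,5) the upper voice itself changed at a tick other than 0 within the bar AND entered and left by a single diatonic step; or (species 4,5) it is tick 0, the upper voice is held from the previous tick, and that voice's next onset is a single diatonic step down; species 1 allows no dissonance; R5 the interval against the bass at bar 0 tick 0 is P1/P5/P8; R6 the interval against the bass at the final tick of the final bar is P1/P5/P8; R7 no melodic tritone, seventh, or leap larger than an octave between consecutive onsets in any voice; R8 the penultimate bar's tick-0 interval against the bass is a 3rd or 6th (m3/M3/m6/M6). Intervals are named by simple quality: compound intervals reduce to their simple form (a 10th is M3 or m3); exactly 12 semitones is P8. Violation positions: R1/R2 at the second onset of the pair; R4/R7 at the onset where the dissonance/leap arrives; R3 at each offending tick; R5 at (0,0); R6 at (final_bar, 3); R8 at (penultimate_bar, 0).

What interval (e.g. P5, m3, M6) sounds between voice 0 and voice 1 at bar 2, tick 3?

voice 0=F3 voice 1=C4 -> P5

P5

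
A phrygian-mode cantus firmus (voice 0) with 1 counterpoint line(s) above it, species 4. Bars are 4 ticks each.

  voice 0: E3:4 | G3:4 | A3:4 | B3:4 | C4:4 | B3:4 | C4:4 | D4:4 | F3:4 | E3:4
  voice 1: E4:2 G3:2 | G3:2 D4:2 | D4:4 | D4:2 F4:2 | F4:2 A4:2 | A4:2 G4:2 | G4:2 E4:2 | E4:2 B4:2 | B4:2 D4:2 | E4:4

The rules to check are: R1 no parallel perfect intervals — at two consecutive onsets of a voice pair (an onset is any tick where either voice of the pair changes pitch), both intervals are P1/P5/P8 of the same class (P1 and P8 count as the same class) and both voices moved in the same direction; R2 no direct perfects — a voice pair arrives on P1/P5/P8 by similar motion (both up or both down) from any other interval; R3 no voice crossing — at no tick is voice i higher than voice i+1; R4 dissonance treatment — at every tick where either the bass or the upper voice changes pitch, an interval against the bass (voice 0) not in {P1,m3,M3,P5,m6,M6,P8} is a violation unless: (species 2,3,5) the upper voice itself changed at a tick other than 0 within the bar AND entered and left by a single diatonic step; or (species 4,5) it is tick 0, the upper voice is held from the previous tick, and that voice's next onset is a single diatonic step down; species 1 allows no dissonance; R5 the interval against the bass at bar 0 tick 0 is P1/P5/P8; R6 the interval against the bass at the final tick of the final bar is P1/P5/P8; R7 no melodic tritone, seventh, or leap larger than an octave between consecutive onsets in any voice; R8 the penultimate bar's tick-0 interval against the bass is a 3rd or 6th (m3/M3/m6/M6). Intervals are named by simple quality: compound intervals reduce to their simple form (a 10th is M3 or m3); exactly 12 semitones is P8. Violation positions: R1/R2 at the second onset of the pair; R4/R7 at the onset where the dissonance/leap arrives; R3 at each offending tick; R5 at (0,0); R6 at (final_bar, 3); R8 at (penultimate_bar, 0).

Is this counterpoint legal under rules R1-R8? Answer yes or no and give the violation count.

No (6 violations)

bar 0: v0=E3 v1=E4 (P8)
bar 1: v0=G3 v1=G3 (P1)
bar 2: v0=A3 v1=D4 (P4)
bar 3: v0=B3 v1=D4 (m3)
bar 4: v0=C4 v1=F4 (P4)
bar 5: v0=B3 v1=A4 (m7)
bar 6: v0=C4 v1=G4 (P5)
bar 7: v0=D4 v1=E4 (M2)
bar 8: v0=F3 v1=B4 (TT)
bar 9: v0=E3 v1=E4 (P8)
  R4 @ bar2.0: A3/D4 P4 untreated
  R4 @ bar3.2: B3/F4 TT untreated
  R4 @ bar4.0: C4/F4 P4 untreated
  R4 @ bar7.0: D4/E4 M2 untreated
  R4 @ bar8.0: F3/B4 TT untreated
  R8 @ bar8.0: penult TT not 3rd/6th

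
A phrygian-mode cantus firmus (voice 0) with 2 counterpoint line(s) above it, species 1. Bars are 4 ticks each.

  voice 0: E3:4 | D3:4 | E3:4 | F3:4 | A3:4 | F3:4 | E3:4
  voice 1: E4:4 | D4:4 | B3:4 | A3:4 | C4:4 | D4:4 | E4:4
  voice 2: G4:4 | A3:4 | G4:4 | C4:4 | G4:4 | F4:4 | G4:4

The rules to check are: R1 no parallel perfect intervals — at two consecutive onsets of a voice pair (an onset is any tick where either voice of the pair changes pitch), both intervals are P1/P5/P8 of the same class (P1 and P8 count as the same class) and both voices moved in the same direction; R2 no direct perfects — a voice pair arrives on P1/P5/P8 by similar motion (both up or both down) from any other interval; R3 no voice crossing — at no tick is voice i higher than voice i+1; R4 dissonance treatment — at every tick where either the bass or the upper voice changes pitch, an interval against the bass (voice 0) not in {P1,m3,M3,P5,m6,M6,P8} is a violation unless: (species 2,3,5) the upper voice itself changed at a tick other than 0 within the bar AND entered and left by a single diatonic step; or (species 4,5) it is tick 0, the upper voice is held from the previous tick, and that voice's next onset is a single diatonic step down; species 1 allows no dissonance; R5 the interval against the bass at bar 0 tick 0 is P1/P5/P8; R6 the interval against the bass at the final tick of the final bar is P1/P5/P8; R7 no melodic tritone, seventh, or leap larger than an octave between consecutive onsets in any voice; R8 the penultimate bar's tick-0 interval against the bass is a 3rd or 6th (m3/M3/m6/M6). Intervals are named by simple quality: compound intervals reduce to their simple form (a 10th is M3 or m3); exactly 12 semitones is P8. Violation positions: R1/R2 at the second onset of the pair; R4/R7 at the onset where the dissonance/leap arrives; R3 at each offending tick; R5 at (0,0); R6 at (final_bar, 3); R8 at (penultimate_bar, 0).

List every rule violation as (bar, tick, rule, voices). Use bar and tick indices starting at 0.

(0, 0, R5, (0, 2))
(1, 0, R1, (0, 1))
(1, 0, R2, (0, 2))
(1, 0, R3, (1, 2))
(1, 0, R7, (2,))
(1, 1, R3, (1, 2))
(1, 2, R3, (1, 2))
(1, 3, R3, (1, 2))
(2, 0, R7, (2,))
(4, 0, R2, (1, 2))
(4, 0, R4, (0, 2))
(5, 0, R2, (0, 2))
(5, 0, R8, (0, 2))
(6, 3, R6, (0, 2))

bar 0: v0=E3 v1=E4 v2=G4 downbeat m3
bar 1: v0=D3 v1=D4 v2=A3 downbeat P5
bar 2: v0=E3 v1=B3 v2=G4 downbeat m3
bar 3: v0=F3 v1=A3 v2=C4 downbeat P5
bar 4: v0=A3 v1=C4 v2=G4 downbeat m7
bar 5: v0=F3 v1=D4 v2=F4 downbeat P8
bar 6: v0=E3 v1=E4 v2=G4 downbeat m3
  -> R5 @ bar 0 tick 0 v(0, 2): opens on m3
  -> R1 @ bar 1 tick 0 v(0, 1): E3/E4 P8 -> D3/D4 P8 similar
  -> R2 @ bar 1 tick 0 v(0, 2): E3/G4 m3 -> D3/A3 P5 similar
  -> R3 @ bar 1 tick 0 v(1, 2): D4 above A3
  -> R7 @ bar 1 tick 0 v(2,): G4->A3 leap 10st
  -> R3 @ bar 1 tick 1 v(1, 2): D4 above A3
  -> R3 @ bar 1 tick 2 v(1, 2): D4 above A3
  -> R3 @ bar 1 tick 3 v(1, 2): D4 above A3
  -> R7 @ bar 2 tick 0 v(2,): A3->G4 leap 10st
  -> R2 @ bar 4 tick 0 v(1, 2): A3/C4 m3 -> C4/G4 P5 similar
  -> R4 @ bar 4 tick 0 v(0, 2): A3/G4 m7 untreated
  -> R2 @ bar 5 tick 0 v(0, 2): A3/G4 m7 -> F3/F4 P8 similar
  -> R8 @ bar 5 tick 0 v(0, 2): penult P8 not 3rd/6th
  -> R6 @ bar 6 tick 3 v(0, 2): closes on m3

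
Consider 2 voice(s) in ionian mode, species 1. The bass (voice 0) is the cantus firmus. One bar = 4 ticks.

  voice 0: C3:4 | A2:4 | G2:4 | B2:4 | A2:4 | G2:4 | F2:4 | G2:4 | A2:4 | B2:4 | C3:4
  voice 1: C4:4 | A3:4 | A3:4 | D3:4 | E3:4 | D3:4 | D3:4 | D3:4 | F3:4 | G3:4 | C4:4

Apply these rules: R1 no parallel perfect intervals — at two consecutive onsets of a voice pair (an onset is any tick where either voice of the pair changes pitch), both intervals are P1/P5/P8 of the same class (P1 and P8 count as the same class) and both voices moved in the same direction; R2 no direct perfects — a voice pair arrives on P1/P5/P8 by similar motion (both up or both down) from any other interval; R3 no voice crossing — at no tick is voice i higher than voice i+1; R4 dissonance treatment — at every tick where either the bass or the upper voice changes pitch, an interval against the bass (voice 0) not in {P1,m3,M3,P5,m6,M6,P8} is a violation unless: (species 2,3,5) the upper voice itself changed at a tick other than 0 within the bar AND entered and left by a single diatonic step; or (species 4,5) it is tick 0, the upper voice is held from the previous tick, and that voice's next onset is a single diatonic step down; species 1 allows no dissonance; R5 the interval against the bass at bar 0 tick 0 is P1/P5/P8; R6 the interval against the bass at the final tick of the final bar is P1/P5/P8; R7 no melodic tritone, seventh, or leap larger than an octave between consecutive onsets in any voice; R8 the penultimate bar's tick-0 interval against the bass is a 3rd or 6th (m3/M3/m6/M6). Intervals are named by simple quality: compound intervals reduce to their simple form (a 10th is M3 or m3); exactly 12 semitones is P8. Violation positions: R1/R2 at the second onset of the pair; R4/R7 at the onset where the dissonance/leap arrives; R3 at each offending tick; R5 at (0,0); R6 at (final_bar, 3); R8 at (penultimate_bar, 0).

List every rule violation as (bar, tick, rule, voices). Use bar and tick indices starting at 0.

(1, 0, R1, (0, 1))
(2, 0, R4, (0, 1))
(5, 0, R1, (0, 1))
(10, 0, R2, (0, 1))

bar 0: v0=C3 v1=C4 downbeat P8
bar 1: v0=A2 v1=A3 downbeat P8
bar 2: v0=G2 v1=A3 downbeat M2
bar 3: v0=B2 v1=D3 downbeat m3
bar 4: v0=A2 v1=E3 downbeat P5
bar 5: v0=G2 v1=D3 downbeat P5
bar 6: v0=F2 v1=D3 downbeat M6
bar 7: v0=G2 v1=D3 downbeat P5
bar 8: v0=A2 v1=F3 downbeat m6
bar 9: v0=B2 v1=G3 downbeat m6
bar 10: v0=C3 v1=C4 downbeat P8
  -> R1 @ bar 1 tick 0 v(0, 1): C3/C4 P8 -> A2/A3 P8 similar
  -> R4 @ bar 2 tick 0 v(0, 1): G2/A3 M2 untreated
  -> R1 @ bar 5 tick 0 v(0, 1): A2/E3 P5 -> G2/D3 P5 similar
  -> R2 @ bar 10 tick 0 v(0, 1): B2/G3 m6 -> C3/C4 P8 similar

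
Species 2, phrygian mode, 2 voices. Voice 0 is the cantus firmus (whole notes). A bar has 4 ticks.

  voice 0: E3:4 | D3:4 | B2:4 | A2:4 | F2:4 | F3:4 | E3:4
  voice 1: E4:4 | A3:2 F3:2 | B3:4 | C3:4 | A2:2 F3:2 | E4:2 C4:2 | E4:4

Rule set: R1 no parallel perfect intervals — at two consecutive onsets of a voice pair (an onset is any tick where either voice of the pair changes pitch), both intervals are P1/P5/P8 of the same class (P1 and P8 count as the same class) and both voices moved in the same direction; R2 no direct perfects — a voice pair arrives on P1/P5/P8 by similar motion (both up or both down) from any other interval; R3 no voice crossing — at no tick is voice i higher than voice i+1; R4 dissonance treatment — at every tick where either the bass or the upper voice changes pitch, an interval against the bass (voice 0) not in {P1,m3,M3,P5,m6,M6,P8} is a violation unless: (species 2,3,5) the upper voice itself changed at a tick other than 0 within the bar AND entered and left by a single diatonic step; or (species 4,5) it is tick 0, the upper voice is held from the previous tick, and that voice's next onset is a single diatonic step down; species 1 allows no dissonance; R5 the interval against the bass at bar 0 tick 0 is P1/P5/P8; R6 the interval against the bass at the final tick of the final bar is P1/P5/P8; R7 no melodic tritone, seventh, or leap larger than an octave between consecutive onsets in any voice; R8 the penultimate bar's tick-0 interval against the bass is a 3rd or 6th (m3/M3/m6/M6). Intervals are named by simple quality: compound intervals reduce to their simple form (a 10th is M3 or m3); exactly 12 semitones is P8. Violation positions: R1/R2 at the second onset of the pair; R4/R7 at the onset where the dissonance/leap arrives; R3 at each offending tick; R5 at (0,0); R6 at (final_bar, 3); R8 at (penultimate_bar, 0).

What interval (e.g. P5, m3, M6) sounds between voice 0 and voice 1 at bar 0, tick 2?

P8

voice 0=E3 voice 1=E4 -> P8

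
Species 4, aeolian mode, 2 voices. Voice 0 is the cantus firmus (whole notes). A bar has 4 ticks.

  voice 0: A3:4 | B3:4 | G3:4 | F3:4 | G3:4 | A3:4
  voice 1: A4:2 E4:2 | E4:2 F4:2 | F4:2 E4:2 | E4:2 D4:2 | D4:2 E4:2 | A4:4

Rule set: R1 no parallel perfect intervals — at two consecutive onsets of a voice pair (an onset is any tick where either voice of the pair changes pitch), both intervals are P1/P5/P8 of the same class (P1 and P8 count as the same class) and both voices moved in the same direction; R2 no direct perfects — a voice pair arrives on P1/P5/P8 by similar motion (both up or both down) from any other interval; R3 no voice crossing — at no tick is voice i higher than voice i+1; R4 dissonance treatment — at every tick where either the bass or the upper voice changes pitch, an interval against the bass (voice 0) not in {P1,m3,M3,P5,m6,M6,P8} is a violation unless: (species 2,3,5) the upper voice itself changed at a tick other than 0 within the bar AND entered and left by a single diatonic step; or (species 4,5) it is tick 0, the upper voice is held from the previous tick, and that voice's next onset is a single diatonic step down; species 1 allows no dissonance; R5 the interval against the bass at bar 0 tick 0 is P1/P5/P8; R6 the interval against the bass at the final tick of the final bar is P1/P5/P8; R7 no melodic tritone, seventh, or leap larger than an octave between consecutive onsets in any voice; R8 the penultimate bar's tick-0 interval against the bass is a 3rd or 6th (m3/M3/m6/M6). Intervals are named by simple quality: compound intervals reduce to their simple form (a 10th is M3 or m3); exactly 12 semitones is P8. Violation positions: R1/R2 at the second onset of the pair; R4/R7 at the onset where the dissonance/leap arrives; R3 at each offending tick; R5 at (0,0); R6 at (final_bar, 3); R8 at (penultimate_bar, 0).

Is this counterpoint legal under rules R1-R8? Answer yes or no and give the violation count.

bar 0: v0=A3 v1=A4 (P8)
bar 1: v0=B3 v1=E4 (P4)
bar 2: v0=G3 v1=F4 (m7)
bar 3: v0=F3 v1=E4 (M7)
bar 4: v0=G3 v1=D4 (P5)
bar 5: v0=A3 v1=A4 (P8)
  R4 @ bar1.0: B3/E4 P4 untreated
  R4 @ bar1.2: B3/F4 TT untreated
  R8 @ bar4.0: penult P5 not 3rd/6th
  R2 @ bar5.0: G3/E4 M6 -> A3/A4 P8 similar

No (4 violations)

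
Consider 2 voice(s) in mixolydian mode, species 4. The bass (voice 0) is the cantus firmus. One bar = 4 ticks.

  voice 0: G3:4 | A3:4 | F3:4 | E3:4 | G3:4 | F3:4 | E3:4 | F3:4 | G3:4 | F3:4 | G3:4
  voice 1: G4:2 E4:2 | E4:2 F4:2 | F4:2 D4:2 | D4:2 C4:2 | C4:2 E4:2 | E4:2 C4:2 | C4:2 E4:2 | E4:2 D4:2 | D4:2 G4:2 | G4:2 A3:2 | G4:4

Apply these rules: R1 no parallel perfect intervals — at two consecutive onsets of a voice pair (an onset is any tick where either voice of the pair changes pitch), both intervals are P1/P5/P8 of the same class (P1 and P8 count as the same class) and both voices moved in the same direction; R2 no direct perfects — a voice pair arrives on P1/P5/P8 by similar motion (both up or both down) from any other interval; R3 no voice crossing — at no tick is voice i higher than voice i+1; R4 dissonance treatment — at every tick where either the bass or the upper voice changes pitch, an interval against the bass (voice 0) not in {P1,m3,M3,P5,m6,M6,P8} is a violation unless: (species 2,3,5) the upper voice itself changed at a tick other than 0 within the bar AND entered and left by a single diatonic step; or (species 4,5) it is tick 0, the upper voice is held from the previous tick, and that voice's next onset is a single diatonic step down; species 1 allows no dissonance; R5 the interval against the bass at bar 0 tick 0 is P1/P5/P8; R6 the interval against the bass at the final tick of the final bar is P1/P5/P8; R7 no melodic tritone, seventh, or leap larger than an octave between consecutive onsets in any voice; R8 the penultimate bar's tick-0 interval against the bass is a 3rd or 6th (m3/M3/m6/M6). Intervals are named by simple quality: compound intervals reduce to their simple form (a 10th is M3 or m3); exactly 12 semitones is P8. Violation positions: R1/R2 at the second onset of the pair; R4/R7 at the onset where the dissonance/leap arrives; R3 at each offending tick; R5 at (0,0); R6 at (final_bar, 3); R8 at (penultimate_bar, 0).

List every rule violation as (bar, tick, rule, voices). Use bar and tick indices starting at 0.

(4, 0, R4, (0, 1))
(5, 0, R4, (0, 1))
(9, 0, R4, (0, 1))
(9, 0, R8, (0, 1))
(9, 2, R7, (1,))
(10, 0, R2, (0, 1))
(10, 0, R7, (1,))

bar 0: v0=G3 v1=G4 downbeat P8
bar 1: v0=A3 v1=E4 downbeat P5
bar 2: v0=F3 v1=F4 downbeat P8
bar 3: v0=E3 v1=D4 downbeat m7
bar 4: v0=G3 v1=C4 downbeat P4
bar 5: v0=F3 v1=E4 downbeat M7
bar 6: v0=E3 v1=C4 downbeat m6
bar 7: v0=F3 v1=E4 downbeat M7
bar 8: v0=G3 v1=D4 downbeat P5
bar 9: v0=F3 v1=G4 downbeat M2
bar 10: v0=G3 v1=G4 downbeat P8
  -> R4 @ bar 4 tick 0 v(0, 1): G3/C4 P4 untreated
  -> R4 @ bar 5 tick 0 v(0, 1): F3/E4 M7 untreated
  -> R4 @ bar 9 tick 0 v(0, 1): F3/G4 M2 untreated
  -> R8 @ bar 9 tick 0 v(0, 1): penult M2 not 3rd/6th
  -> R7 @ bar 9 tick 2 v(1,): G4->A3 leap 10st
  -> R2 @ bar 10 tick 0 v(0, 1): F3/A3 M3 -> G3/G4 P8 similar
  -> R7 @ bar 10 tick 0 v(1,): A3->G4 leap 10st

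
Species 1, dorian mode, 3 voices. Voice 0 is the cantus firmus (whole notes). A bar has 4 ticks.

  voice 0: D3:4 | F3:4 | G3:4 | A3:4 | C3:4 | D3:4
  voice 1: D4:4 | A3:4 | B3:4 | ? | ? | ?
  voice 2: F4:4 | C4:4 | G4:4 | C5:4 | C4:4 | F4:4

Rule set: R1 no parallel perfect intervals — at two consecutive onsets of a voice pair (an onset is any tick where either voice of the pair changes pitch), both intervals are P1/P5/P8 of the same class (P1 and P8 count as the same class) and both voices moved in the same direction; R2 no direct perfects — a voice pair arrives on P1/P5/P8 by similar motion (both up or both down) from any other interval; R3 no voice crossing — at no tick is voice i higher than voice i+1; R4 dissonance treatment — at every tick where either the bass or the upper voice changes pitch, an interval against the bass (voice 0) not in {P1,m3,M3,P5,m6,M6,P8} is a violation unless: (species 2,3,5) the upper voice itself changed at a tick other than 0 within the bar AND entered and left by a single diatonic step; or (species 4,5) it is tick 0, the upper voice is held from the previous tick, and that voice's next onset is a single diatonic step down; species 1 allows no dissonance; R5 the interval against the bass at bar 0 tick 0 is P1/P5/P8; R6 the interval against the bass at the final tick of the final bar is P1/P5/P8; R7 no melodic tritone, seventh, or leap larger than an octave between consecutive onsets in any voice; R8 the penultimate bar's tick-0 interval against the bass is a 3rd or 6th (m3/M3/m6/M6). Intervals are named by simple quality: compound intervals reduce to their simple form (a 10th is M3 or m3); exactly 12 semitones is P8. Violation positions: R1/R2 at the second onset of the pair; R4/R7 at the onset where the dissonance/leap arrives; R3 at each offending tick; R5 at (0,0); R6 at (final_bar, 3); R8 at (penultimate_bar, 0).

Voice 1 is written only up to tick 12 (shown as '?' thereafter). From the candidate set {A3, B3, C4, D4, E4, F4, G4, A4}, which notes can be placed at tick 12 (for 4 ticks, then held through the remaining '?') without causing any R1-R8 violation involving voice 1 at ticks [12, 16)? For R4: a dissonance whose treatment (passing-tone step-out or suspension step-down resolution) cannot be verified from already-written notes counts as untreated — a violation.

A3: legal
B3: violates R4
C4: violates R2
D4: violates R4
E4: violates R2
F4: violates R2,R7
G4: violates R4
A4: violates R2,R7

{A3}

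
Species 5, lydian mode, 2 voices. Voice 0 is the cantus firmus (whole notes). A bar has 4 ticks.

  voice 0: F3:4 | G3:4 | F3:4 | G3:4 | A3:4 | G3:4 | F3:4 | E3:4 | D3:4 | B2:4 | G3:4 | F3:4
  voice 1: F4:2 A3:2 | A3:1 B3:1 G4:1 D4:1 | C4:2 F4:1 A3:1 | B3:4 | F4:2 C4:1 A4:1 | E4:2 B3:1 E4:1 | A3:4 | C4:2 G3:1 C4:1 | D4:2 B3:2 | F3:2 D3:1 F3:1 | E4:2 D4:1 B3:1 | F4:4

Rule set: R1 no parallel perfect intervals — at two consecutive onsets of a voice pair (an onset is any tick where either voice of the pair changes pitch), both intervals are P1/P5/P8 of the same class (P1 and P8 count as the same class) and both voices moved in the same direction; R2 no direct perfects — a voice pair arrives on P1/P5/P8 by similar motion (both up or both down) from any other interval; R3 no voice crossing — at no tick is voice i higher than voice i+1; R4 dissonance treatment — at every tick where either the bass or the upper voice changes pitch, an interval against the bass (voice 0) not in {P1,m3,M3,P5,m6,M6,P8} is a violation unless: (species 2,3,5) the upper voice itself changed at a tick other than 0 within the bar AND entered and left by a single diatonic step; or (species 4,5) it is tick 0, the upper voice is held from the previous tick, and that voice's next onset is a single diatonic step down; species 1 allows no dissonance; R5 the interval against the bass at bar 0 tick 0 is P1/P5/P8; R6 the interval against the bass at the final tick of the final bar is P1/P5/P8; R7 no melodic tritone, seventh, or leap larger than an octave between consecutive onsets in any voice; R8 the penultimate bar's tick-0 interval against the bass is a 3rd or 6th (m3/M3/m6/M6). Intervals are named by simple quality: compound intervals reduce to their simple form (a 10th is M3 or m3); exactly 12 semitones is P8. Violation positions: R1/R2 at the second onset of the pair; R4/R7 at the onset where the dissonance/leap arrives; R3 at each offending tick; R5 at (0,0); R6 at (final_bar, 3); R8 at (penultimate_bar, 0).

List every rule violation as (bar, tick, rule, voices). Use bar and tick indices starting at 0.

bar 0: v0=F3 v1=F4 downbeat P8
bar 1: v0=G3 v1=A3 downbeat M2
bar 2: v0=F3 v1=C4 downbeat P5
bar 3: v0=G3 v1=B3 downbeat M3
bar 4: v0=A3 v1=F4 downbeat m6
bar 5: v0=G3 v1=E4 downbeat M6
bar 6: v0=F3 v1=A3 downbeat M3
bar 7: v0=E3 v1=C4 downbeat m6
bar 8: v0=D3 v1=D4 downbeat P8
bar 9: v0=B2 v1=F3 downbeat TT
bar 10: v0=G3 v1=E4 downbeat M6
bar 11: v0=F3 v1=F4 downbeat P8
  -> R4 @ bar 1 tick 0 v(0, 1): G3/A3 M2 untreated
  -> R1 @ bar 2 tick 0 v(0, 1): G3/D4 P5 -> F3/C4 P5 similar
  -> R7 @ bar 4 tick 0 v(1,): B3->F4 leap 6st
  -> R4 @ bar 9 tick 0 v(0, 1): B2/F3 TT untreated
  -> R7 @ bar 9 tick 0 v(1,): B3->F3 leap 6st
  -> R4 @ bar 9 tick 3 v(0, 1): B2/F3 TT untreated
  -> R7 @ bar 10 tick 0 v(1,): F3->E4 leap 11st
  -> R7 @ bar 11 tick 0 v(1,): B3->F4 leap 6st

(1, 0, R4, (0, 1))
(2, 0, R1, (0, 1))
(4, 0, R7, (1,))
(9, 0, R4, (0, 1))
(9, 0, R7, (1,))
(9, 3, R4, (0, 1))
(10, 0, R7, (1,))
(11, 0, R7, (1,))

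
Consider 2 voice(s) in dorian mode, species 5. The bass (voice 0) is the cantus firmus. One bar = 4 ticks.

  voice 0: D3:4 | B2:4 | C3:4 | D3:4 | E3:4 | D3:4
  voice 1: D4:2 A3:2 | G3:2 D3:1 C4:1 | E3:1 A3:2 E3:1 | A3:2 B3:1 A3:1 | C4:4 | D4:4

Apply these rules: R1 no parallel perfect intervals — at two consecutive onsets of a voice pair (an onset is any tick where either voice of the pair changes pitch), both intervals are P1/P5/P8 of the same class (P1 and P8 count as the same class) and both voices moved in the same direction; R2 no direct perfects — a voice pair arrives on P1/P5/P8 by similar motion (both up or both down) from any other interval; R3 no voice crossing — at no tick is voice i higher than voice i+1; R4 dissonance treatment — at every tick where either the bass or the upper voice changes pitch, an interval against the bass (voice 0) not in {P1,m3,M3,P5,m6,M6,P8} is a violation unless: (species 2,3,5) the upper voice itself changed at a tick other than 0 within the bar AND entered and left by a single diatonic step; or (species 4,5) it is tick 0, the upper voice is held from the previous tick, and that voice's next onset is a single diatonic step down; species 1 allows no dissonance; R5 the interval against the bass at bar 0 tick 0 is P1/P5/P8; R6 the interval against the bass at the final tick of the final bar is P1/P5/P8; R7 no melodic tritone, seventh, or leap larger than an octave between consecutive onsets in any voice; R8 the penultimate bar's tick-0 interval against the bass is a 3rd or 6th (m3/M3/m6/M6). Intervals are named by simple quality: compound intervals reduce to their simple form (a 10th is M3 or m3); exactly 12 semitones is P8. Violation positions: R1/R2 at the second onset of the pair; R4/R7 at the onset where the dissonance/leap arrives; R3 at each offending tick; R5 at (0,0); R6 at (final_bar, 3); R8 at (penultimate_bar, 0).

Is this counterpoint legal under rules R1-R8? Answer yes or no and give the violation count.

No (3 violations)

bar 0: v0=D3 v1=D4 (P8)
bar 1: v0=B2 v1=G3 (m6)
bar 2: v0=C3 v1=E3 (M3)
bar 3: v0=D3 v1=A3 (P5)
bar 4: v0=E3 v1=C4 (m6)
bar 5: v0=D3 v1=D4 (P8)
  R4 @ bar1.3: B2/C4 m2 untreated
  R7 @ bar1.3: D3->C4 leap 10st
  R2 @ bar3.0: C3/E3 M3 -> D3/A3 P5 similar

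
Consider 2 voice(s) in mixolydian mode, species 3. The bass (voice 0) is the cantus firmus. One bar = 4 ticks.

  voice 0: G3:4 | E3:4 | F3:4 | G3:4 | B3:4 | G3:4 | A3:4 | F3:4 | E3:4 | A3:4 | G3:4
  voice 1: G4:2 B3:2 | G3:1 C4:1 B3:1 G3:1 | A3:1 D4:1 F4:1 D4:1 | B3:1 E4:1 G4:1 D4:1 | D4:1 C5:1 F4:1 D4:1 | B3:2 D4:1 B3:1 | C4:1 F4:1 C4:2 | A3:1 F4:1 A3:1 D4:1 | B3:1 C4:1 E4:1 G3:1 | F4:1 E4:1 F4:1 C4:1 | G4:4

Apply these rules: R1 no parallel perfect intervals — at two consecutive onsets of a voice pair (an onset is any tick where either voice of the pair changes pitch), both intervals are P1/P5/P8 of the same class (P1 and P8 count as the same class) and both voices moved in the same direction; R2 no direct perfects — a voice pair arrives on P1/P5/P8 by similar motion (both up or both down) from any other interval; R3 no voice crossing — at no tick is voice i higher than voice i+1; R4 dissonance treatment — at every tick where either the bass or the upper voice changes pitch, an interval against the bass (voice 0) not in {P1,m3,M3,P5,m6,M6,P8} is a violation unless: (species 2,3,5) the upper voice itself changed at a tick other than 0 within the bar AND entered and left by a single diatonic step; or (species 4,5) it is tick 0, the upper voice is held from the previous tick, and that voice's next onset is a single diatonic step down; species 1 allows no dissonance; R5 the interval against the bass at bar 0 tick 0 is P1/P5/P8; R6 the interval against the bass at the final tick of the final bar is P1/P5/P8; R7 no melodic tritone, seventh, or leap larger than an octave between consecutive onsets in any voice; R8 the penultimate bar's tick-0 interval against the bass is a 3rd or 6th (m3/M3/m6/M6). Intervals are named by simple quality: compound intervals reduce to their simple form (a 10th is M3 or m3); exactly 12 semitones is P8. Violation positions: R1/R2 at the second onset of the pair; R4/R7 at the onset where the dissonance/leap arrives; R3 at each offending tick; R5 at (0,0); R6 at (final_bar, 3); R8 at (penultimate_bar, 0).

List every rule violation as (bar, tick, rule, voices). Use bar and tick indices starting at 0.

(4, 1, R4, (0, 1))
(4, 1, R7, (1,))
(4, 2, R4, (0, 1))
(8, 0, R2, (0, 1))
(9, 0, R7, (1,))

bar 0: v0=G3 v1=G4 downbeat P8
bar 1: v0=E3 v1=G3 downbeat m3
bar 2: v0=F3 v1=A3 downbeat M3
bar 3: v0=G3 v1=B3 downbeat M3
bar 4: v0=B3 v1=D4 downbeat m3
bar 5: v0=G3 v1=B3 downbeat M3
bar 6: v0=A3 v1=C4 downbeat m3
bar 7: v0=F3 v1=A3 downbeat M3
bar 8: v0=E3 v1=B3 downbeat P5
bar 9: v0=A3 v1=F4 downbeat m6
bar 10: v0=G3 v1=G4 downbeat P8
  -> R4 @ bar 4 tick 1 v(0, 1): B3/C5 m2 untreated
  -> R7 @ bar 4 tick 1 v(1,): D4->C5 leap 10st
  -> R4 @ bar 4 tick 2 v(0, 1): B3/F4 TT untreated
  -> R2 @ bar 8 tick 0 v(0, 1): F3/D4 M6 -> E3/B3 P5 similar
  -> R7 @ bar 9 tick 0 v(1,): G3->F4 leap 10st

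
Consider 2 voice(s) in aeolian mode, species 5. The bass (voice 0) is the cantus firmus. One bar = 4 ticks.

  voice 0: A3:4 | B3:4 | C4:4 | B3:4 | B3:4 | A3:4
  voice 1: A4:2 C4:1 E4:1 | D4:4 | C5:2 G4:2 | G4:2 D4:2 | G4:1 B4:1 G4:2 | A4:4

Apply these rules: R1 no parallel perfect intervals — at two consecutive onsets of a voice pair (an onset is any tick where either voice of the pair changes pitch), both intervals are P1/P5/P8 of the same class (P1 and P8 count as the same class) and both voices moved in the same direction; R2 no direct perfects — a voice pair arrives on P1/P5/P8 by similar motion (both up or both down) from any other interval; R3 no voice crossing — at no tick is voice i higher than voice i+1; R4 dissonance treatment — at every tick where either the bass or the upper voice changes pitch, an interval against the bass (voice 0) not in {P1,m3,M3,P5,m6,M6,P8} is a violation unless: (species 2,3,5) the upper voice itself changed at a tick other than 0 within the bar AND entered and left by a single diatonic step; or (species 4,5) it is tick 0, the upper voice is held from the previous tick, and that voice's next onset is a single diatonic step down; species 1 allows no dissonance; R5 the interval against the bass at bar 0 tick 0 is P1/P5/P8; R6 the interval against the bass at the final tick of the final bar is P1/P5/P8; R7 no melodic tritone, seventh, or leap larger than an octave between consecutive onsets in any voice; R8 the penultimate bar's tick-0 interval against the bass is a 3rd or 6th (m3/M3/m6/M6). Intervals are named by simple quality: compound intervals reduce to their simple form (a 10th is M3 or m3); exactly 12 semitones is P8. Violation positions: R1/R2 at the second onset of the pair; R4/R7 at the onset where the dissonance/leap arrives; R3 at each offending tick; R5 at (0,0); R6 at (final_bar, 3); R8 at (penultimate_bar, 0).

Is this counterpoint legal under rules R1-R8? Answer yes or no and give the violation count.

No (2 violations)

bar 0: v0=A3 v1=A4 (P8)
bar 1: v0=B3 v1=D4 (m3)
bar 2: v0=C4 v1=C5 (P8)
bar 3: v0=B3 v1=G4 (m6)
bar 4: v0=B3 v1=G4 (m6)
bar 5: v0=A3 v1=A4 (P8)
  R2 @ bar2.0: B3/D4 m3 -> C4/C5 P8 similar
  R7 @ bar2.0: D4->C5 leap 10st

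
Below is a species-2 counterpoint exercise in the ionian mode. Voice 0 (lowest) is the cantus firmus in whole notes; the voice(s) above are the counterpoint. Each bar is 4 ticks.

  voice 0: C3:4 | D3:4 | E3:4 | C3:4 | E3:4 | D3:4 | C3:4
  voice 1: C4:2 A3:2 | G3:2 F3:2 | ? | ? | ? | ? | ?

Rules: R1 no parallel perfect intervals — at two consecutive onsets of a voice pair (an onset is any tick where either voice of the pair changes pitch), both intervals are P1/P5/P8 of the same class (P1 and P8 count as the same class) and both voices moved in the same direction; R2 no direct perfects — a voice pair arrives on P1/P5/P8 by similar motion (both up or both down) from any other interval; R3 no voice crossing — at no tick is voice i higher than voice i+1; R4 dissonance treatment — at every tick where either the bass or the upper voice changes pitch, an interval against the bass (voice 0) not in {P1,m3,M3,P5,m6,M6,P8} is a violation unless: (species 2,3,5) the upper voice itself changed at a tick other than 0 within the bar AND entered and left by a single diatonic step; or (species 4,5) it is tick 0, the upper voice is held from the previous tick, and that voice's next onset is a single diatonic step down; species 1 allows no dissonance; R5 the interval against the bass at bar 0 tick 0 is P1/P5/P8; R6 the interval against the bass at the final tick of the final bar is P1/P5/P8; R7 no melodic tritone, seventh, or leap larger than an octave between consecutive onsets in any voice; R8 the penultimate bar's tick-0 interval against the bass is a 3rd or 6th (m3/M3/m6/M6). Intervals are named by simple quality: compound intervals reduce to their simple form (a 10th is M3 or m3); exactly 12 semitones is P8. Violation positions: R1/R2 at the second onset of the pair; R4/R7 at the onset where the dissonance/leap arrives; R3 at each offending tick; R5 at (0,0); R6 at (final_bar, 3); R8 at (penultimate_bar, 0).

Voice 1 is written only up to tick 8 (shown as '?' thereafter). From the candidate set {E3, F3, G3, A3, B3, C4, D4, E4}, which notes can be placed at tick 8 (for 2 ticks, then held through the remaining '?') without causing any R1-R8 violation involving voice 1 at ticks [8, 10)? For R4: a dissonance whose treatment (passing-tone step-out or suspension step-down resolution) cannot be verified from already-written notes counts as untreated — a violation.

{C4, E3, G3}

E3: legal
F3: violates R4
G3: legal
A3: violates R4
B3: violates R2,R7
C4: legal
D4: violates R4
E4: violates R2,R7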